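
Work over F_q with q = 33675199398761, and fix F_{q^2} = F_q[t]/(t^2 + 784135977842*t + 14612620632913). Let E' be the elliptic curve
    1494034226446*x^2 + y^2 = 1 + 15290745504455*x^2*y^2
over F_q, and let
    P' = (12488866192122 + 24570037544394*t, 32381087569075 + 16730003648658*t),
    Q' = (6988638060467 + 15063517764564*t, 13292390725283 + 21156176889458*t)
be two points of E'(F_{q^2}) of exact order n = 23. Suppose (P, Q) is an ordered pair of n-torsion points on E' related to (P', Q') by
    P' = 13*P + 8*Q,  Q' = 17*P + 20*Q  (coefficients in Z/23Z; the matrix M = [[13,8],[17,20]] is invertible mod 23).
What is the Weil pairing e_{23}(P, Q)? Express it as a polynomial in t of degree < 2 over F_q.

e_{23} is bilinear + alternating on E[23], so e_{23}(13*P + 8*Q, 17*P + 20*Q) = e_{23}(P,Q)^(13*20-8*17).
det(M) mod 23 = 9; its inverse in (Z/23)^* is 18 (check: 9*18 mod 23 = 1).
Edwards->Montgomery: u=(1+y)/(1-y), v=u/x -> 11144249425797v^2=u^3+22130559963694u^2+u; then x_W=4969622030188u+19635062987864: y^2=x^3+24838395553022*x+5482760553841.
n = 23 = (10111)_2 (5 bits, wt 4); accumulate f_{23,P'}(Q'+S)/f_{23,P'}(S) along the 4-step ladder.
The quotient is 16802164523407 + 26075723129326*t.
Raise to 18: e(P,Q) = 19237109377872 + 10415434358016*t in mu_{23}.

19237109377872 + 10415434358016*t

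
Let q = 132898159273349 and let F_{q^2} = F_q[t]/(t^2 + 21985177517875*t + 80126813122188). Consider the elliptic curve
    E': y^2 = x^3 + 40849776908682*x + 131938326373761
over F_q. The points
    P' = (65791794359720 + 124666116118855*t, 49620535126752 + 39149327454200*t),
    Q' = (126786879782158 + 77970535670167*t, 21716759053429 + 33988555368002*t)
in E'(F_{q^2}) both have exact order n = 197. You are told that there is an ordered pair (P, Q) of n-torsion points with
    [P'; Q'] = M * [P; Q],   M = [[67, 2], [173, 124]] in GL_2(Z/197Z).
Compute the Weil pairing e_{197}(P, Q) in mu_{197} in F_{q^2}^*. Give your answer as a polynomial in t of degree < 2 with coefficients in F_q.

e_{197}(aP+bQ,cP+dQ) = e_{197}(P,Q)^(ad-bc); with (a,b,c,d)=(67,2,173,124) this gives the det-197 law.
Hence e(P,Q) = e(P',Q')^{185} where 185 = 82^{-1} mod 197.
Miller loop for e_{197} over F_{132898159273349^2}: bits of 197 = 11000101; 7 double steps + 3 add steps, l/v at each.
The quotient is 33693193085927 + 129846909261562*t.
Raise to 185: e(P,Q) = 42717485717938 + 47624073706060*t in mu_{197}.

42717485717938 + 47624073706060*t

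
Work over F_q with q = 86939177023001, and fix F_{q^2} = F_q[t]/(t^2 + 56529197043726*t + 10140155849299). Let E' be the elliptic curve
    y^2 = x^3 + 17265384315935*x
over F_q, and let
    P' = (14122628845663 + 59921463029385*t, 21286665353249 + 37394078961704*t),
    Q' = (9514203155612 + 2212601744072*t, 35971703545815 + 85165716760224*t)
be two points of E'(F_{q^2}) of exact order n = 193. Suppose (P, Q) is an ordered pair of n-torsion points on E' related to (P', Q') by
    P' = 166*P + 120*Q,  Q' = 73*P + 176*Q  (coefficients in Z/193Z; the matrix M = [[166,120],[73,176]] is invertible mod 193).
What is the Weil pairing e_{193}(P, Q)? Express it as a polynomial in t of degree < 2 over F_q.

e_{193} is bilinear + alternating on E[193], so e_{193}(166*P + 120*Q, 73*P + 176*Q) = e_{193}(P,Q)^(166*176-120*73).
Hence e(P,Q) = e(P',Q')^{96} where 96 = 191^{-1} mod 193.
n = 193 = (11000001)_2 (8 bits, wt 3); accumulate f_{193,P'}(Q'+S)/f_{193,P'}(S) along the 7-step ladder.
So e_{193}(P',Q') = 57207773513207 + 5177755050408*t.
Thus e_{193}(P,Q) = 3126128127983 + 65328675916927*t.

3126128127983 + 65328675916927*t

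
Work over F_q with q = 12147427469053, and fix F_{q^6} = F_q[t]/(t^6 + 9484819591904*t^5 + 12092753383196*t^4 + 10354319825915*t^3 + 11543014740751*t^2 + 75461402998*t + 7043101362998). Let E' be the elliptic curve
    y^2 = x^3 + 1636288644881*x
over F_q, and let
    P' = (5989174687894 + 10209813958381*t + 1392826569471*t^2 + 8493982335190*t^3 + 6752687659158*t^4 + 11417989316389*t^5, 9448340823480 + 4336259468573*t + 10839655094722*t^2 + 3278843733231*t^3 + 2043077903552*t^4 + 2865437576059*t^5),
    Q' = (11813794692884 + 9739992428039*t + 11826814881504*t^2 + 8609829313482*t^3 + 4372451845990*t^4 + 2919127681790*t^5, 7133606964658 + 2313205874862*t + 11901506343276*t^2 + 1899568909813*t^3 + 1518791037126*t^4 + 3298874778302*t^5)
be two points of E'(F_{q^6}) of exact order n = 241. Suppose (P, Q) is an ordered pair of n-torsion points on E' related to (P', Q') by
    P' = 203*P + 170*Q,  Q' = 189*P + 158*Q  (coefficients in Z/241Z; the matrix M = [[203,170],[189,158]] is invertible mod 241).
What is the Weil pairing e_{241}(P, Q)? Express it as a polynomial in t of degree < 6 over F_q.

3725957323768 + 7378956836825*t + 8609086931474*t^2 + 7418675904984*t^3 + 6535362387384*t^4 + 10975228854111*t^5

e_{241}(aP+bQ,cP+dQ) = e_{241}(P,Q)^(ad-bc); with (a,b,c,d)=(203,170,189,158) this gives the det-241 law.
So e_{241}(P,Q) = e_{241}(P',Q')^{142}, since 185*142 = 1 mod 241.
Build f_{241,P'} and f_{241,Q'} via the 8-bit ladder of 241=11110001_2; evaluate at shifted divisors; quotient in F_{12147427469053^6}.
f_P(D_Q)/f_Q(D_P) = 5196360752334 + 9443062573717*t + 6286033056050*t^2 + 3633350832745*t^3 + 9131272131189*t^4 + 4689584159183*t^5.
Finally e_{241}(P,Q) = 3725957323768 + 7378956836825*t + 8609086931474*t^2 + 7418675904984*t^3 + 6535362387384*t^4 + 10975228854111*t^5.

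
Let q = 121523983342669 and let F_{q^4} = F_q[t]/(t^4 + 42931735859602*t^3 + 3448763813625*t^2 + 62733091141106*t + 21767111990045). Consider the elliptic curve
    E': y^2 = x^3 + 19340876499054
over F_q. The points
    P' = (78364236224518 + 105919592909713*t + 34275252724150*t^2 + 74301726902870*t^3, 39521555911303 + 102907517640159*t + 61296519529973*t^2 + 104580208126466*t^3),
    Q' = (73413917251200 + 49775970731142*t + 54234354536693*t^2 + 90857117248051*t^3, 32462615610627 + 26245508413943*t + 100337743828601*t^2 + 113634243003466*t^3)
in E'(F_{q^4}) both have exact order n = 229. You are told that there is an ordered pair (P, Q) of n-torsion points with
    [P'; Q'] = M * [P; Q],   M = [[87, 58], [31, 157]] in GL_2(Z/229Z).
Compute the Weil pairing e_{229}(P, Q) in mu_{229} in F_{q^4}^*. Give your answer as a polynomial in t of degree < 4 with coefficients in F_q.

26047184242076 + 109623658704899*t + 22756965309034*t^2 + 2296767795242*t^3

The 229-Weil pairing on E[229] over F_{121523983342669} is alternating-bilinear: e_{229}(P',Q') = e_{229}(P,Q)^det(M).
Inverting 182 mod 229: 190. Thus e_{229}(P,Q) = e(P',Q')^{190}.
8-bit Miller (11100101) on E'/F_{121523983342669} with a'=0, b'=19340876499054: accumulate tangent/chord ratios at Q'+S and P'+S'.
The quotient is 113503785042137 + 32316881155716*t + 55551060319673*t^2 + 99663948307135*t^3.
Hence e(P,Q) = 26047184242076 + 109623658704899*t + 22756965309034*t^2 + 2296767795242*t^3 in F_{121523983342669^4}^*.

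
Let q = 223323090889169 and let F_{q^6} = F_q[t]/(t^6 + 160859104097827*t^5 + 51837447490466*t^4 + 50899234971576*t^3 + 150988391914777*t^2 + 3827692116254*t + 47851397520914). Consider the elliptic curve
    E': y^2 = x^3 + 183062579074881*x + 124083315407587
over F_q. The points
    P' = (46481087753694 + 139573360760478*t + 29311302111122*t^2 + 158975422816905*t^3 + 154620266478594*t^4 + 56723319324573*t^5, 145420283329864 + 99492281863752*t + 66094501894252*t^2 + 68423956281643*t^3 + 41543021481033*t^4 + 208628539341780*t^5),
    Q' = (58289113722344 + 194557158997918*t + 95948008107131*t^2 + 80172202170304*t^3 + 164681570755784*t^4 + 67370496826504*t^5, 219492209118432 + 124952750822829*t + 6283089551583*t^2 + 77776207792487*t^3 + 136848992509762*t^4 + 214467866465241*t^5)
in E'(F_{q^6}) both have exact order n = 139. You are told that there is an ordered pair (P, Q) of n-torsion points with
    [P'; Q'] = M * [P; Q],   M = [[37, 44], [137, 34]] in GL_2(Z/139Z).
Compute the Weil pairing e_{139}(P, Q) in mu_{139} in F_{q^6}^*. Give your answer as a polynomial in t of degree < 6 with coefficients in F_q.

5814750212594 + 72894330586050*t + 129635648455116*t^2 + 131814010779632*t^3 + 11873604516903*t^4 + 20504673817655*t^5

Since e_{139}(P,P)=e_{139}(Q,Q)=1 and e_{139}(Q,P)=e_{139}(P,Q)^{-1}, expanding e_{139}(37*P + 44*Q,137*P + 34*Q) leaves e(P,Q)^det(M).
37*34 - 44*137 = -4770; reduced mod 139: det = 95, inverse 60.
8-bit Miller (10001011) on E'/F_{223323090889169} with a'=183062579074881, b'=124083315407587: accumulate tangent/chord ratios at Q'+S and P'+S'.
Result: e(P',Q') = 217404426234764 + 130884786092861*t + 19671457687585*t^2 + 62652712111987*t^3 + 31324176361007*t^4 + 188060825687343*t^5.
Thus e_{139}(P,Q) = 5814750212594 + 72894330586050*t + 129635648455116*t^2 + 131814010779632*t^3 + 11873604516903*t^4 + 20504673817655*t^5.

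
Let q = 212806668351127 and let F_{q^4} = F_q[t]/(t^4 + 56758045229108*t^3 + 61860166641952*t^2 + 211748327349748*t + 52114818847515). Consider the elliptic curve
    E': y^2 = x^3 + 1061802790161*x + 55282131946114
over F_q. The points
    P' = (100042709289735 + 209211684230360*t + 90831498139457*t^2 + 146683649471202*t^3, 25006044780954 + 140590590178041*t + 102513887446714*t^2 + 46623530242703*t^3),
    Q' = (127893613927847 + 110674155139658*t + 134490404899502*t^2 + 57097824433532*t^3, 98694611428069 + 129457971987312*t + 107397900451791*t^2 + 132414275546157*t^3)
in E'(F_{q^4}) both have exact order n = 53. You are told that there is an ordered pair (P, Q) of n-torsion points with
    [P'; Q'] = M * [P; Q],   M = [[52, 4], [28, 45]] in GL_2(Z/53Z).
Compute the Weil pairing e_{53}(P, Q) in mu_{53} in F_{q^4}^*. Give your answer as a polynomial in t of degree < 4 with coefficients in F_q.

The 53-Weil pairing on E[53] over F_{212806668351127} is alternating-bilinear: e_{53}(P',Q') = e_{53}(P,Q)^det(M).
det M = 52*45 - 4*28 = 2228 = 2 (mod 53); 2^{-1} = 27 (mod 53).
n = 53 = (110101)_2 (6 bits, wt 4); accumulate f_{53,P'}(Q'+S)/f_{53,P'}(S) along the 5-step ladder.
Result: e(P',Q') = 178391867375879 + 205158198141741*t + 204985613975053*t^2 + 64736476568764*t^3.
e_{53}(P,Q) = (178391867375879 + 205158198141741*t + 204985613975053*t^2 + 64736476568764*t^3)^{27} = 82178326611915 + 170599198573734*t + 158084385071114*t^2 + 130754301995855*t^3.

82178326611915 + 170599198573734*t + 158084385071114*t^2 + 130754301995855*t^3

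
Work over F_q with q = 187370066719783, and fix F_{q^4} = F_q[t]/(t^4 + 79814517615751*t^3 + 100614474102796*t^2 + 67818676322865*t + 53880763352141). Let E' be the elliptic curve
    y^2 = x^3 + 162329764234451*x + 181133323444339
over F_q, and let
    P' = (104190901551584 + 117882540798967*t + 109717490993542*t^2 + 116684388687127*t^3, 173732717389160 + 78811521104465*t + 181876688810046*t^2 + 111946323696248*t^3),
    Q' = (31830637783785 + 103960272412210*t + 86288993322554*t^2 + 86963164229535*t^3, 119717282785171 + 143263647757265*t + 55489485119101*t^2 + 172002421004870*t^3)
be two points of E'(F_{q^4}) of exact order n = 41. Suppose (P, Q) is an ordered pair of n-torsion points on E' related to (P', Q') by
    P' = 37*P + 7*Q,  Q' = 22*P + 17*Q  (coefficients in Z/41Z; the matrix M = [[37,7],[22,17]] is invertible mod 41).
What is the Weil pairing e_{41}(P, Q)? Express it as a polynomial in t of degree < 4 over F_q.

82149196206583 + 109839199216049*t + 103069256753680*t^2 + 65614895137401*t^3

e_{41} is bilinear + alternating on E[41], so e_{41}(37*P + 7*Q, 22*P + 17*Q) = e_{41}(P,Q)^(37*17-7*22).
det M = 37*17 - 7*22 = 475 = 24 (mod 41); 24^{-1} = 12 (mod 41).
Double-and-add over 101001: 6-1 doublings, 3-1 additions; each step l_{T,T}/v_{2T} or l_{T,P'}/v at Q'+S for random S.
The quotient is 174309751264802 + 17788541935827*t + 181020007191556*t^2 + 161360353933479*t^3.
Hence e(P,Q) = 82149196206583 + 109839199216049*t + 103069256753680*t^2 + 65614895137401*t^3 in F_{187370066719783^4}^*.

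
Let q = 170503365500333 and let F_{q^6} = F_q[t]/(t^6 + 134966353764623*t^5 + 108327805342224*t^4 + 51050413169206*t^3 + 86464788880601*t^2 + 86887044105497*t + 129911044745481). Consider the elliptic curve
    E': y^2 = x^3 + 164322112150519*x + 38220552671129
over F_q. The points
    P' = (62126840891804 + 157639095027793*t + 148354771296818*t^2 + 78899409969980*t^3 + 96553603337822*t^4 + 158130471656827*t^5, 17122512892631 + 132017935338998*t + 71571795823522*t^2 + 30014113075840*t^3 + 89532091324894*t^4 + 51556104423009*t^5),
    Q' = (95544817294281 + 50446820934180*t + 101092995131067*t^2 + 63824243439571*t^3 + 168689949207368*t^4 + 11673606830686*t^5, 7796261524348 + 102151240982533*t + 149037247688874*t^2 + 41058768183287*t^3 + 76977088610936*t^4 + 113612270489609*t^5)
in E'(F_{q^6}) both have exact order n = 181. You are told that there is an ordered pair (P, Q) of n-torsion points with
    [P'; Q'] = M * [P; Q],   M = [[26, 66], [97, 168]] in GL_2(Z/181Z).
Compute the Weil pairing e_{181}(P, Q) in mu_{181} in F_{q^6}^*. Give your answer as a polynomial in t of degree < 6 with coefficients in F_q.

155772172188033 + 68427992305685*t + 35240825989236*t^2 + 168630681181353*t^3 + 45264181050956*t^4 + 14657399710656*t^5

Under M = [[26,66],[97,168]] in GL_2(Z/181), e_{181}(P',Q') = e_{181}(P,Q)^(26*168-66*97 mod 181).
So e_{181}(P,Q) = e_{181}(P',Q')^{101}, since 138*101 = 1 mod 181.
n = 181 = (10110101)_2 (8 bits, wt 5); accumulate f_{181,P'}(Q'+S)/f_{181,P'}(S) along the 7-step ladder.
Miller gives e_{181}(P',Q') = 73338931315951 + 76553317234095*t + 74707920537742*t^2 + 53392560087578*t^3 + 8357364218220*t^4 + 108918348653830*t^5 in F_{170503365500333^6}.
Hence e(P,Q) = 155772172188033 + 68427992305685*t + 35240825989236*t^2 + 168630681181353*t^3 + 45264181050956*t^4 + 14657399710656*t^5 in F_{170503365500333^6}^*.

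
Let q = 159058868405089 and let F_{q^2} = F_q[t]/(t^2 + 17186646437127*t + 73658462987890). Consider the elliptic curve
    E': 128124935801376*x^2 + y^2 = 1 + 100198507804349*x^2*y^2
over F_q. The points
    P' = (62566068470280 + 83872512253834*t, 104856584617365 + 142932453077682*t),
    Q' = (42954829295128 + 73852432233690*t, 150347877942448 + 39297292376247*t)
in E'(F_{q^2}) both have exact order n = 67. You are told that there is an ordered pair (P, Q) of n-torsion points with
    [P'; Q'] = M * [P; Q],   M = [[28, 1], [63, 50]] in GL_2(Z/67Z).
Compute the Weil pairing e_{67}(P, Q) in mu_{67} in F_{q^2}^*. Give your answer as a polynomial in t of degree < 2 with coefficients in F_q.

e_{67} is bilinear + alternating on E[67], so e_{67}(28*P + 1*Q, 63*P + 50*Q) = e_{67}(P,Q)^(28*50-1*63).
So e_{67}(P,Q) = e_{67}(P',Q')^{22}, since 64*22 = 1 mod 67.
Map (x,y)_Ed via u=(1+y)/(1-y), v=(1+y)/((1-y)x) to Montgomery A=85840884901442,B=87182911809312; then to (a',b')=(6926680715887,43979461675981).
Run Miller on y^2=x^3+6926680715887*x+43979461675981 over F_{159058868405089}: ladder 1000011 (7 bits); e = f_P(D_Q)/f_Q(D_P).
So e_{67}(P',Q') = 124669204473524 + 85912687341828*t.
(124669204473524 + 85912687341828*t)^{22} mod (159058868405089,f) = 74927718627701 + 115851841072569*t.

74927718627701 + 115851841072569*t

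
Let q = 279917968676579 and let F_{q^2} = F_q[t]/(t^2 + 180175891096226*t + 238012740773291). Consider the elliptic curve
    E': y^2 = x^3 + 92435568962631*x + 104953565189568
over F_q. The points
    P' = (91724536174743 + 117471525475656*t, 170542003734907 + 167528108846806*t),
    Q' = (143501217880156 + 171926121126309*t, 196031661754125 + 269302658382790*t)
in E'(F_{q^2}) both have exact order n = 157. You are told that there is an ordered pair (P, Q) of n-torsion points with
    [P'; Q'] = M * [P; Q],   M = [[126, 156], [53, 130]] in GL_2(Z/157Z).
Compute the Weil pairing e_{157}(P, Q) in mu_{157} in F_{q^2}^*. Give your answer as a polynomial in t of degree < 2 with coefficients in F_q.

The 157-Weil pairing on E[157] over F_{279917968676579} is alternating-bilinear: e_{157}(P',Q') = e_{157}(P,Q)^det(M).
126*130 - 156*53 = 8112; reduced mod 157: det = 105, inverse 3.
Double-and-add over 10011101: 8-1 doublings, 5-1 additions; each step l_{T,T}/v_{2T} or l_{T,P'}/v at Q'+S for random S.
Miller gives e_{157}(P',Q') = 207390319528251 + 135349302155757*t in F_{279917968676579^2}.
Hence e(P,Q) = 208675145501743 + 126740156856239*t in F_{279917968676579^2}^*.

208675145501743 + 126740156856239*t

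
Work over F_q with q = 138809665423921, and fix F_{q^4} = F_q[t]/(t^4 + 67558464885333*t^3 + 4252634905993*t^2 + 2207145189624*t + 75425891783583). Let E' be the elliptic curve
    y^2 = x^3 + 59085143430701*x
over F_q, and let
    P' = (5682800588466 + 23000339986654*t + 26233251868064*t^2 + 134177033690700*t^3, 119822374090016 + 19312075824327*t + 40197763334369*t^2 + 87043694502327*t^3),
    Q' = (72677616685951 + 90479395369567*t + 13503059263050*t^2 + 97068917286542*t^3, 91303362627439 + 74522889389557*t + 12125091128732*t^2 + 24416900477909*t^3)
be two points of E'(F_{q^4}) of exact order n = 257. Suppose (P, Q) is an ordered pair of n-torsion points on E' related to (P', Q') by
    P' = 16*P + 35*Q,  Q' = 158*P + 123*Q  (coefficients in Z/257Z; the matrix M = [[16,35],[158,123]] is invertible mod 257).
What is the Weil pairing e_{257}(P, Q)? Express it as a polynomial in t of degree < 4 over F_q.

106092481924097 + 41514876469728*t + 128101891819156*t^2 + 7430229807601*t^3

Under M = [[16,35],[158,123]] in GL_2(Z/257), e_{257}(P',Q') = e_{257}(P,Q)^(16*123-35*158 mod 257).
So e_{257}(P,Q) = e_{257}(P',Q')^{50}, since 36*50 = 1 mod 257.
Double-and-add over 100000001: 9-1 doublings, 2-1 additions; each step l_{T,T}/v_{2T} or l_{T,P'}/v at Q'+S for random S.
Result: e(P',Q') = 106993577788633 + 43503884467859*t + 6230758024226*t^2 + 83477887184680*t^3.
Hence e(P,Q) = 106092481924097 + 41514876469728*t + 128101891819156*t^2 + 7430229807601*t^3 in F_{138809665423921^4}^*.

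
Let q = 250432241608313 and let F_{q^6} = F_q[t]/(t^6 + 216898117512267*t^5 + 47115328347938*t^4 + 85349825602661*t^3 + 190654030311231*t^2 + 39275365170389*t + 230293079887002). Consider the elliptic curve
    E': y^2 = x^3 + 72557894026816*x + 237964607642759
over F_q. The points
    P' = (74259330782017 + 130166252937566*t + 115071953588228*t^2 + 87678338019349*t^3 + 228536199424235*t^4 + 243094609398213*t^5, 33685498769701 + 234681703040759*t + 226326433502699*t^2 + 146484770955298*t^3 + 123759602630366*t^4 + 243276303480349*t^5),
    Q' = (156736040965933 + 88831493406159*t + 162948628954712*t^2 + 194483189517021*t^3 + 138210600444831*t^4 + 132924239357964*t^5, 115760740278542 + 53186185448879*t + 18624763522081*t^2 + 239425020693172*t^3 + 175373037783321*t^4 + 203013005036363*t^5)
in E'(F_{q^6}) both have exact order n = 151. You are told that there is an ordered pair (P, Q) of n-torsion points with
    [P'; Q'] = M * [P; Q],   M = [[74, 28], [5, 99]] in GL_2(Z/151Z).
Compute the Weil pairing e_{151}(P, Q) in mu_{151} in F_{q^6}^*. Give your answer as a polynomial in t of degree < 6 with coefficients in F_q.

The 151-Weil pairing on E[151] over F_{250432241608313} is alternating-bilinear: e_{151}(P',Q') = e_{151}(P,Q)^det(M).
Inverting 89 mod 151: 56. Thus e_{151}(P,Q) = e(P',Q')^{56}.
Double-and-add over 10010111: 8-1 doublings, 5-1 additions; each step l_{T,T}/v_{2T} or l_{T,P'}/v at Q'+S for random S.
Result: e(P',Q') = 43938181635371 + 31513032499592*t + 226420671747002*t^2 + 134887083525484*t^3 + 161098823668906*t^4 + 138662364105081*t^5.
Finally e_{151}(P,Q) = 196374954479093 + 90705408871739*t + 224148910354157*t^2 + 190115211933984*t^3 + 113175455014340*t^4 + 26072993007069*t^5.

196374954479093 + 90705408871739*t + 224148910354157*t^2 + 190115211933984*t^3 + 113175455014340*t^4 + 26072993007069*t^5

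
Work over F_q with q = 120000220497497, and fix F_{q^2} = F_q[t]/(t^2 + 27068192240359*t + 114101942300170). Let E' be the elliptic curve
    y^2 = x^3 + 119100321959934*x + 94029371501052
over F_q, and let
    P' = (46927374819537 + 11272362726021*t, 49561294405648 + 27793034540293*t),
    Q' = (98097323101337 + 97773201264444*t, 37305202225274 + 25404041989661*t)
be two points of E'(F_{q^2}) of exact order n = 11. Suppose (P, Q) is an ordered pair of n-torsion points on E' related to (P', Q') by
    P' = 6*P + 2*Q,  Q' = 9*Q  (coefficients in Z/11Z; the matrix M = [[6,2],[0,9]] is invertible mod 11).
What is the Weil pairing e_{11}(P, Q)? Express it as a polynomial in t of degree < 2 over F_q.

Under M = [[6,2],[0,9]] in GL_2(Z/11), e_{11}(P',Q') = e_{11}(P,Q)^(6*9-2*0 mod 11).
6*9 - 2*0 = 54; reduced mod 11: det = 10, inverse 10.
Run Miller on y^2=x^3+119100321959934*x+94029371501052 over F_{120000220497497}: ladder 1011 (4 bits); e = f_P(D_Q)/f_Q(D_P).
Result: e(P',Q') = 87189705139506 + 83598899278246*t.
Finally e_{11}(P,Q) = 118823875922311 + 36401321219251*t.

118823875922311 + 36401321219251*t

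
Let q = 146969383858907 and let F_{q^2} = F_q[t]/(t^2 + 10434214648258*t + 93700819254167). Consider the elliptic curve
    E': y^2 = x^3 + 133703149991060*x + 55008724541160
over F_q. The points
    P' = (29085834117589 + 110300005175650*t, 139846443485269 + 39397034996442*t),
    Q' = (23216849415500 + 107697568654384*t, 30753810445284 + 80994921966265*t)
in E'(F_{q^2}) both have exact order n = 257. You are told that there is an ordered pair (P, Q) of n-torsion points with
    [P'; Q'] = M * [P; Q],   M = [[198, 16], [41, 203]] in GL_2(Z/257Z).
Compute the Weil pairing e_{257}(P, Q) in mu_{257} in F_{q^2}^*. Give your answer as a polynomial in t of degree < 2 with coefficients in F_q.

41457802810925 + 109934716086766*t

Under M = [[198,16],[41,203]] in GL_2(Z/257), e_{257}(P',Q') = e_{257}(P,Q)^(198*203-16*41 mod 257).
So e_{257}(P,Q) = e_{257}(P',Q')^{212}, since 217*212 = 1 mod 257.
Build f_{257,P'} and f_{257,Q'} via the 9-bit ladder of 257=100000001_2; evaluate at shifted divisors; quotient in F_{146969383858907^2}.
e_{257}(P',Q') = 37625580209510 + 97946917028*t.
Raise to 212: e(P,Q) = 41457802810925 + 109934716086766*t in mu_{257}.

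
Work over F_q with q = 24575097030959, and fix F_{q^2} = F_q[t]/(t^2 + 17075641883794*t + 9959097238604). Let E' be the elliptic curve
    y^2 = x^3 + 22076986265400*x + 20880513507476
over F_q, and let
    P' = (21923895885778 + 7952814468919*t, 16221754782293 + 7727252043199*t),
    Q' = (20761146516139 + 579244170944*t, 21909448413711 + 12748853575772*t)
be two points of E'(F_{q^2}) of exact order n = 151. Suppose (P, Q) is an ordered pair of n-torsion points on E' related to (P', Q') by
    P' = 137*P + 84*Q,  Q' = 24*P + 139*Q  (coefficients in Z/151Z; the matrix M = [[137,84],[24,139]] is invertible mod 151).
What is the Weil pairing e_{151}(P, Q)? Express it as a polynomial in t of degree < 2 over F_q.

14050922451369 + 7615862495216*t

Alternating bilinearity on E[151] (values in mu_{151} in F_{24575097030959^2}) gives e(P',Q') = e(P,Q)^det(M).
det M = 137*139 - 84*24 = 17027 = 115 (mod 151); 115^{-1} = 130 (mod 151).
n = 151 = (10010111)_2 (8 bits, wt 5); accumulate f_{151,P'}(Q'+S)/f_{151,P'}(S) along the 7-step ladder.
e_{151}(P',Q') = 16321104095619 + 20901695823711*t.
Hence e(P,Q) = 14050922451369 + 7615862495216*t in F_{24575097030959^2}^*.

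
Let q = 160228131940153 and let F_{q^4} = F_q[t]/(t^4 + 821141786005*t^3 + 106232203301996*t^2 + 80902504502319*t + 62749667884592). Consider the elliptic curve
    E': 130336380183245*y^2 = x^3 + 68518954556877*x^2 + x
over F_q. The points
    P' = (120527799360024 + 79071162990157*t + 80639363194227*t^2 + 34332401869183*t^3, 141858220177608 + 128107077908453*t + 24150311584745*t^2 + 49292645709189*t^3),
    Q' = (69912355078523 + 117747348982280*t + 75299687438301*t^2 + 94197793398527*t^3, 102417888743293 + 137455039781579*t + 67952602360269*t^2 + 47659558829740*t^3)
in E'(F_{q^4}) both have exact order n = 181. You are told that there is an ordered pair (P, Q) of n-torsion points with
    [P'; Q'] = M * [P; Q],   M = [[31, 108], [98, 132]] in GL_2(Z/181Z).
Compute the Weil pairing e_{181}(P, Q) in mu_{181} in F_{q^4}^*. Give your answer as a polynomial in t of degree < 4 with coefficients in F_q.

85076053773710 + 48207739831371*t + 148676240211023*t^2 + 132199272941046*t^3

e_{181} is bilinear + alternating on E[181], so e_{181}(31*P + 108*Q, 98*P + 132*Q) = e_{181}(P,Q)^(31*132-108*98).
Inverting 24 mod 181: 83. Thus e_{181}(P,Q) = e(P',Q')^{83}.
Montgomery->Weierstrass: x_W = 69290271476551*x+108032761892182, y_W=69290271476551*y on F_{160228131940153}; lands on y^2=x^3+118560968103338.
Build f_{181,P'} and f_{181,Q'} via the 8-bit ladder of 181=10110101_2; evaluate at shifted divisors; quotient in F_{160228131940153^4}.
Miller gives e_{181}(P',Q') = 150095373396532 + 124496784735755*t + 98955431505436*t^2 + 4171369045366*t^3 in F_{160228131940153^4}.
Thus e_{181}(P,Q) = 85076053773710 + 48207739831371*t + 148676240211023*t^2 + 132199272941046*t^3.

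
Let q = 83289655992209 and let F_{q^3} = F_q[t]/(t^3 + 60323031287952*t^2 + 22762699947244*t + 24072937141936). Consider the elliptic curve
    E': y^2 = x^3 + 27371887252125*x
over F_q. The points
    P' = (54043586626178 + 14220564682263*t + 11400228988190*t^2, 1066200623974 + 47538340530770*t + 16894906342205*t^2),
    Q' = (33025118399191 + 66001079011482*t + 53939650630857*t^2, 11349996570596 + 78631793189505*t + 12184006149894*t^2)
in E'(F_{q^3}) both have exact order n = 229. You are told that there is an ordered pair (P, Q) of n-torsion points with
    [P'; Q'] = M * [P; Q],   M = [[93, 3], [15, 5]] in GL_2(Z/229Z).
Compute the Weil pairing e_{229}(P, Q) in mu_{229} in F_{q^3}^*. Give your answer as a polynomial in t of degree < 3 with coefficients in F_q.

27096202722334 + 7575098036477*t + 36015864447359*t^2

The 229-Weil pairing on E[229] over F_{83289655992209} is alternating-bilinear: e_{229}(P',Q') = e_{229}(P,Q)^det(M).
Inverting 191 mod 229: 6. Thus e_{229}(P,Q) = e(P',Q')^{6}.
Double-and-add over 11100101: 8-1 doublings, 5-1 additions; each step l_{T,T}/v_{2T} or l_{T,P'}/v at Q'+S for random S.
Miller gives e_{229}(P',Q') = 48494794272159 + 73536024510605*t + 70800424087258*t^2 in F_{83289655992209^3}.
Finally e_{229}(P,Q) = 27096202722334 + 7575098036477*t + 36015864447359*t^2.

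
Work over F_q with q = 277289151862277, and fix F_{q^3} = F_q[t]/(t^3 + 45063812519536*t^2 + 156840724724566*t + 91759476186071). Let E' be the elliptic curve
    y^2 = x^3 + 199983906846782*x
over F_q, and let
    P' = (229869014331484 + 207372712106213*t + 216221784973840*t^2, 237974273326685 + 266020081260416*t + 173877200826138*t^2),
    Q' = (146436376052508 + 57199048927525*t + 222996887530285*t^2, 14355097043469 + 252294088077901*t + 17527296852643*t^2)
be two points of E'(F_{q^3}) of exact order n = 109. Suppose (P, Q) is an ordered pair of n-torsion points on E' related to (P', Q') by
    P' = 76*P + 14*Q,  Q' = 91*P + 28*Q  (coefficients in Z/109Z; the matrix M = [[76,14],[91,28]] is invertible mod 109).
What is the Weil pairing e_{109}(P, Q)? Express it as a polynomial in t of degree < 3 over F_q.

The 109-Weil pairing on E[109] over F_{277289151862277} is alternating-bilinear: e_{109}(P',Q') = e_{109}(P,Q)^det(M).
So e_{109}(P,Q) = e_{109}(P',Q')^{6}, since 91*6 = 1 mod 109.
Miller loop for e_{109} over F_{277289151862277^3}: bits of 109 = 1101101; 6 double steps + 4 add steps, l/v at each.
Result: e(P',Q') = 138957519814818 + 86414161183916*t + 111330911781859*t^2.
e_{109}(P,Q) = (138957519814818 + 86414161183916*t + 111330911781859*t^2)^{6} = 117793673594256 + 165290115002211*t + 219661163293869*t^2.

117793673594256 + 165290115002211*t + 219661163293869*t^2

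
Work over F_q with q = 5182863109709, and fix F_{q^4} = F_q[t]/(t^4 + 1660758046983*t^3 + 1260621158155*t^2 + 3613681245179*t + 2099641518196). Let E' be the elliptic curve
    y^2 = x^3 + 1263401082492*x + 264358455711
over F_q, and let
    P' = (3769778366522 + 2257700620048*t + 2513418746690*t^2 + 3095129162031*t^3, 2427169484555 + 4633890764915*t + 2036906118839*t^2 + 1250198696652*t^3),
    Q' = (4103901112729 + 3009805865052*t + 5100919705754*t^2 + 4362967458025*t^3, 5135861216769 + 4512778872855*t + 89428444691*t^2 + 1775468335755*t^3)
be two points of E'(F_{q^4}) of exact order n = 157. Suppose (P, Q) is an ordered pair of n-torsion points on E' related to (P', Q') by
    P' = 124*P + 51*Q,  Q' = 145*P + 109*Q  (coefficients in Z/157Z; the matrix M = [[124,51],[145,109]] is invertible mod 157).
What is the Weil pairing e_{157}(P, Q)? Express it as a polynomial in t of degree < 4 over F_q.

Under M = [[124,51],[145,109]] in GL_2(Z/157), e_{157}(P',Q') = e_{157}(P,Q)^(124*109-51*145 mod 157).
det(M) mod 157 = 155; its inverse in (Z/157)^* is 78 (check: 155*78 mod 157 = 1).
Miller loop for e_{157} over F_{5182863109709^4}: bits of 157 = 10011101; 7 double steps + 4 add steps, l/v at each.
f_P(D_Q)/f_Q(D_P) = 1211935411742 + 128627953389*t + 383195730360*t^2 + 4505684512357*t^3.
e_{157}(P,Q) = (1211935411742 + 128627953389*t + 383195730360*t^2 + 4505684512357*t^3)^{78} = 1989723891750 + 731288746617*t + 1028957943320*t^2 + 3637036006281*t^3.

1989723891750 + 731288746617*t + 1028957943320*t^2 + 3637036006281*t^3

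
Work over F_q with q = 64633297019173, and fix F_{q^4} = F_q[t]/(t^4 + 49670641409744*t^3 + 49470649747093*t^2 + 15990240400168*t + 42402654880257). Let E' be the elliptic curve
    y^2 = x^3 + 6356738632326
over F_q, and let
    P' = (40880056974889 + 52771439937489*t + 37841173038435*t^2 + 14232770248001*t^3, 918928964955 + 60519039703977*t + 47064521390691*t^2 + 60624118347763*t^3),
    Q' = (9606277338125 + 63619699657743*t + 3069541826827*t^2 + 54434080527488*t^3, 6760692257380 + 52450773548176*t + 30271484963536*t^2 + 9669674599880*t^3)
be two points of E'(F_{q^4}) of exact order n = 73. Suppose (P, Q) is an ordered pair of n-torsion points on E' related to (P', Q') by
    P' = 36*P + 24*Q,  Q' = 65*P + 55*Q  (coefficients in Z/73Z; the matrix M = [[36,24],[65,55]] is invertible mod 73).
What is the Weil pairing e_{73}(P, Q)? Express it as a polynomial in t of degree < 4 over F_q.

45311023944220 + 59009524308217*t + 53496971108852*t^2 + 17837296558411*t^3

e_{73} is bilinear + alternating on E[73], so e_{73}(36*P + 24*Q, 65*P + 55*Q) = e_{73}(P,Q)^(36*55-24*65).
Inverting 55 mod 73: 4. Thus e_{73}(P,Q) = e(P',Q')^{4}.
Build f_{73,P'} and f_{73,Q'} via the 7-bit ladder of 73=1001001_2; evaluate at shifted divisors; quotient in F_{64633297019173^4}.
Result: e(P',Q') = 413492675161 + 13099373905369*t + 11102177165206*t^2 + 18811493903164*t^3.
Raise to 4: e(P,Q) = 45311023944220 + 59009524308217*t + 53496971108852*t^2 + 17837296558411*t^3 in mu_{73}.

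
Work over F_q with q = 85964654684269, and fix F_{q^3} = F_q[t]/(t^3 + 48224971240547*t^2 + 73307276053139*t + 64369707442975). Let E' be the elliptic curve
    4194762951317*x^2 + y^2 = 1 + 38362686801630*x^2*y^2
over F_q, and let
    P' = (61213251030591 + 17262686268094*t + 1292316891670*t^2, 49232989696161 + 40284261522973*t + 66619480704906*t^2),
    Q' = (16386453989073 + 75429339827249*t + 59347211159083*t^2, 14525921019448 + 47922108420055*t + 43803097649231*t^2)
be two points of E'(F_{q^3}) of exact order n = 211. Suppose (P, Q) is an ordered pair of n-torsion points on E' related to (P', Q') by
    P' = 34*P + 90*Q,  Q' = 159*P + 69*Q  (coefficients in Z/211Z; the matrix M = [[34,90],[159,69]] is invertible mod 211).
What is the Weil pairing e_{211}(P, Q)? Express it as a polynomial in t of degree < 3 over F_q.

Alternating bilinearity on E[211] (values in mu_{211} in F_{85964654684269^3}) gives e(P',Q') = e(P,Q)^det(M).
Inverting 63 mod 211: 67. Thus e_{211}(P,Q) = e(P',Q')^{67}.
Map (x,y)_Ed via u=(1+y)/(1-y), v=(1+y)/((1-y)x) to Montgomery A=38108941353023,B=29411800016672; then to (a',b')=(0,78137570521760).
Miller loop for e_{211} over F_{85964654684269^3}: bits of 211 = 11010011; 7 double steps + 4 add steps, l/v at each.
Miller gives e_{211}(P',Q') = 70622297900041 + 65300283442452*t + 81009369099521*t^2 in F_{85964654684269^3}.
Raise to 67: e(P,Q) = 44671195349900 + 10267817021031*t + 6191652695658*t^2 in mu_{211}.

44671195349900 + 10267817021031*t + 6191652695658*t^2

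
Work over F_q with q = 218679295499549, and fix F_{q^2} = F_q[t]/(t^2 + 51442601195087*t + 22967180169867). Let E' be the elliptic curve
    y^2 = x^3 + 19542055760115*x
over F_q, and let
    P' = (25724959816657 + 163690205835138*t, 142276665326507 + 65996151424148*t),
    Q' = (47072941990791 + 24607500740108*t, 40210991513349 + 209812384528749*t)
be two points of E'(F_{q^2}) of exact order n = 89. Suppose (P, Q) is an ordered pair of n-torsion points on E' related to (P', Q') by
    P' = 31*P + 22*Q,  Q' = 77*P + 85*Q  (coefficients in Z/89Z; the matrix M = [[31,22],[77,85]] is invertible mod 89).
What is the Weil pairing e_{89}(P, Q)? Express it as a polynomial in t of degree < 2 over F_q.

Since e_{89}(P,P)=e_{89}(Q,Q)=1 and e_{89}(Q,P)=e_{89}(P,Q)^{-1}, expanding e_{89}(31*P + 22*Q,77*P + 85*Q) leaves e(P,Q)^det(M).
Inverting 51 mod 89: 7. Thus e_{89}(P,Q) = e(P',Q')^{7}.
7-bit Miller (1011001) on E'/F_{218679295499549} with a'=19542055760115, b'=0: accumulate tangent/chord ratios at Q'+S and P'+S'.
The quotient is 155734198039101 + 99178889786208*t.
(155734198039101 + 99178889786208*t)^{7} mod (218679295499549,f) = 116949357842587 + 132434751307679*t.

116949357842587 + 132434751307679*t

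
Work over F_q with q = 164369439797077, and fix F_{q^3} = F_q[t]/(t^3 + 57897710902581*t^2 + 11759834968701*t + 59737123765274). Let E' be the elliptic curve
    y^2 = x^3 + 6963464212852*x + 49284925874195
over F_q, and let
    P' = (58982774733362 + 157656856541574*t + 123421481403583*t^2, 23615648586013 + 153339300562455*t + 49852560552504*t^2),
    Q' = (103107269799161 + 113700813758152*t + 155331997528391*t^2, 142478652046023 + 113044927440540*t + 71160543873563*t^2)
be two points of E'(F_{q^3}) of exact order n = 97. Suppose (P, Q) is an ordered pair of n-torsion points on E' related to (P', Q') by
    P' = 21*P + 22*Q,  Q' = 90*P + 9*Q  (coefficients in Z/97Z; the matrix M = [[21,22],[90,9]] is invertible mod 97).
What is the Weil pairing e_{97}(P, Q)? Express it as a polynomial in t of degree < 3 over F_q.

e_{97}(aP+bQ,cP+dQ) = e_{97}(P,Q)^(ad-bc); with (a,b,c,d)=(21,22,90,9) this gives the det-97 law.
det M = 21*9 - 22*90 = -1791 = 52 (mod 97); 52^{-1} = 28 (mod 97).
n = 97 = (1100001)_2 (7 bits, wt 3); accumulate f_{97,P'}(Q'+S)/f_{97,P'}(S) along the 6-step ladder.
So e_{97}(P',Q') = 15520774574488 + 53714274939257*t + 19420516230790*t^2.
e_{97}(P,Q) = (15520774574488 + 53714274939257*t + 19420516230790*t^2)^{28} = 18697357692289 + 122073367279679*t + 155342561500073*t^2.

18697357692289 + 122073367279679*t + 155342561500073*t^2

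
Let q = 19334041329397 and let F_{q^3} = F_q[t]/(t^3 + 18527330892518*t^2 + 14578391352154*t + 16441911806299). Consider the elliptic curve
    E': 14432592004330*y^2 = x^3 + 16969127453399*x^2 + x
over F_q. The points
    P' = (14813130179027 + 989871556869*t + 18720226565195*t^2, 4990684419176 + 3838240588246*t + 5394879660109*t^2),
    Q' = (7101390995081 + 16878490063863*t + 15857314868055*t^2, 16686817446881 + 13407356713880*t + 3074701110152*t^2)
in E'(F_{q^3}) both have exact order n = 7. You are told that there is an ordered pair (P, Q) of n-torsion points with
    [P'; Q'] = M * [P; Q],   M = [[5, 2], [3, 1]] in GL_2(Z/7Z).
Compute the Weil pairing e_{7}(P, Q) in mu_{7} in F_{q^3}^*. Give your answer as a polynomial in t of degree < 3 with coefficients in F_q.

The 7-Weil pairing on E[7] over F_{19334041329397} is alternating-bilinear: e_{7}(P',Q') = e_{7}(P,Q)^det(M).
So e_{7}(P,Q) = e_{7}(P',Q')^{6}, since 6*6 = 1 mod 7.
(x,y)|->(1439148596043x+9075790032651,1439148596043y) sends E' to y^2=x^3+17766022357653*x+15245424412942.
Build f_{7,P'} and f_{7,Q'} via the 3-bit ladder of 7=111_2; evaluate at shifted divisors; quotient in F_{19334041329397^3}.
The quotient is 11122835367681 + 1796850283748*t + 10445489436919*t^2.
Hence e(P,Q) = 4102567613862 + 15008146669564*t + 4646065390186*t^2 in F_{19334041329397^3}^*.

4102567613862 + 15008146669564*t + 4646065390186*t^2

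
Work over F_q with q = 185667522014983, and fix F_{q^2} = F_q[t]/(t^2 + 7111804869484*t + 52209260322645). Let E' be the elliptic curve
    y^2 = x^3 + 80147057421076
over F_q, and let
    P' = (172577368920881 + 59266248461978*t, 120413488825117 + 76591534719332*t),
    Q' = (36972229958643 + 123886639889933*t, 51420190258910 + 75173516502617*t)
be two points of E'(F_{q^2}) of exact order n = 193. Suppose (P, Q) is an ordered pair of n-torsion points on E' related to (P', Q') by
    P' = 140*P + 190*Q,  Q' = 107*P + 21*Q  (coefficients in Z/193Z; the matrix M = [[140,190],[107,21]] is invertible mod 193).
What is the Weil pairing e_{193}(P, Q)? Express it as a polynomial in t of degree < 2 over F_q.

e_{193}(aP+bQ,cP+dQ) = e_{193}(P,Q)^(ad-bc); with (a,b,c,d)=(140,190,107,21) this gives the det-193 law.
So e_{193}(P,Q) = e_{193}(P',Q')^{164}, since 173*164 = 1 mod 193.
Miller loop for e_{193} over F_{185667522014983^2}: bits of 193 = 11000001; 7 double steps + 2 add steps, l/v at each.
f_P(D_Q)/f_Q(D_P) = 67503568711047 + 12876316653221*t.
(67503568711047 + 12876316653221*t)^{164} mod (185667522014983,f) = 106573788159399 + 42390850488536*t.

106573788159399 + 42390850488536*t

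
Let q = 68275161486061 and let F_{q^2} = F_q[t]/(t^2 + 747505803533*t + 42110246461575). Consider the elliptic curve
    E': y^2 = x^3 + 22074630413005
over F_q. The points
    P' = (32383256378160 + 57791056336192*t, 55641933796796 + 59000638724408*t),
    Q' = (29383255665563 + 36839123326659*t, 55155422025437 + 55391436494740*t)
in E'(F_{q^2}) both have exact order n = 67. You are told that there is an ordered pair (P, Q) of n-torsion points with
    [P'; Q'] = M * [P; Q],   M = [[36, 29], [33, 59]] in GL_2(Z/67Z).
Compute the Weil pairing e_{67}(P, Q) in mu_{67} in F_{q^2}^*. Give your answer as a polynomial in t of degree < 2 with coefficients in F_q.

e_{67}(aP+bQ,cP+dQ) = e_{67}(P,Q)^(ad-bc); with (a,b,c,d)=(36,29,33,59) this gives the det-67 law.
det M = 36*59 - 29*33 = 1167 = 28 (mod 67); 28^{-1} = 12 (mod 67).
Run Miller on y^2=x^3+22074630413005 over F_{68275161486061}: ladder 1000011 (7 bits); e = f_P(D_Q)/f_Q(D_P).
So e_{67}(P',Q') = 63210008800577 + 67963756620127*t.
(63210008800577 + 67963756620127*t)^{12} mod (68275161486061,f) = 31244889772827 + 55725894087821*t.

31244889772827 + 55725894087821*t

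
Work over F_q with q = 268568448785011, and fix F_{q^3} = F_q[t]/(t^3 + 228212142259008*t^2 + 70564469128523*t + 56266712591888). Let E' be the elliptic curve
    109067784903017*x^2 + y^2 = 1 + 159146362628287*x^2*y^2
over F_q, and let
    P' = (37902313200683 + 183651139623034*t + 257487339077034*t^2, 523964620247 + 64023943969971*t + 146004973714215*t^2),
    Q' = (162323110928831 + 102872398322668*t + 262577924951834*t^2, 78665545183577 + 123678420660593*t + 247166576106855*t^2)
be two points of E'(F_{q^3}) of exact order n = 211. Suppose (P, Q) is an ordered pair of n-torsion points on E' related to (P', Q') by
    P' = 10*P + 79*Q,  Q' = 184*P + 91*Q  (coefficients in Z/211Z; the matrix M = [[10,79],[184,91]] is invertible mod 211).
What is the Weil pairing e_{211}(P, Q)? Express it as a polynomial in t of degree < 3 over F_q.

155369637979363 + 148005602724394*t + 184868400704611*t^2

Since e_{211}(P,P)=e_{211}(Q,Q)=1 and e_{211}(Q,P)=e_{211}(P,Q)^{-1}, expanding e_{211}(10*P + 79*Q,184*P + 91*Q) leaves e(P,Q)^det(M).
10*91 - 79*184 = -13626; reduced mod 211: det = 89, inverse 147.
Edwards a_E,d_E -> Montgomery A=227850740497830,B=77113370380329 -> Weierstrass 64928749605863,186050935461225 via alpha=44702357921884,beta=121764579961188.
Build f_{211,P'} and f_{211,Q'} via the 8-bit ladder of 211=11010011_2; evaluate at shifted divisors; quotient in F_{268568448785011^3}.
Miller gives e_{211}(P',Q') = 130511242441074 + 177421202226625*t + 237075253771254*t^2 in F_{268568448785011^3}.
e_{211}(P,Q) = (130511242441074 + 177421202226625*t + 237075253771254*t^2)^{147} = 155369637979363 + 148005602724394*t + 184868400704611*t^2.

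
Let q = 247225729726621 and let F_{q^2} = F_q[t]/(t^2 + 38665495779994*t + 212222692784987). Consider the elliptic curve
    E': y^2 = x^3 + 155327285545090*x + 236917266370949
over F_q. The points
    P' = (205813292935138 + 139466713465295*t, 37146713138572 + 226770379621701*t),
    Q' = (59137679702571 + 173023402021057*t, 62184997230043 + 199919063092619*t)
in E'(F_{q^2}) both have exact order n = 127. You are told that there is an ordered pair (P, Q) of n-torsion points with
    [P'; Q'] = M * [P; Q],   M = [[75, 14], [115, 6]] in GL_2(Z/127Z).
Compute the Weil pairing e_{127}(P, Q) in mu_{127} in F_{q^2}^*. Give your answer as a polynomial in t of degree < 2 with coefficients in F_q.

203414627619665 + 230263597994861*t

e_{127}(aP+bQ,cP+dQ) = e_{127}(P,Q)^(ad-bc); with (a,b,c,d)=(75,14,115,6) this gives the det-127 law.
So e_{127}(P,Q) = e_{127}(P',Q')^{112}, since 110*112 = 1 mod 127.
Build f_{127,P'} and f_{127,Q'} via the 7-bit ladder of 127=1111111_2; evaluate at shifted divisors; quotient in F_{247225729726621^2}.
The quotient is 136675231935762 + 67814468701175*t.
Hence e(P,Q) = 203414627619665 + 230263597994861*t in F_{247225729726621^2}^*.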